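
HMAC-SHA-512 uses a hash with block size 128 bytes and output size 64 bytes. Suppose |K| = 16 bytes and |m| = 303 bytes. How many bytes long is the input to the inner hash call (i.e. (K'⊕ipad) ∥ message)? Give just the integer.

431

Key is 16 ≤ 128 bytes, zero-padded: |K'| = 128.
Inner input = (K'⊕ipad) ∥ m → 128 + 303 = 431 bytes.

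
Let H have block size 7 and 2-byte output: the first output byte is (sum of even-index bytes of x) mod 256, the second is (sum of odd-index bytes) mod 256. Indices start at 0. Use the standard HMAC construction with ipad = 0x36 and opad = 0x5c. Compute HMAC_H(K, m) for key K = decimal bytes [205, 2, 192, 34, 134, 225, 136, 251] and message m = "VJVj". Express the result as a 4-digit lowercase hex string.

2917

Key decimal bytes [205, 2, 192, 34, 134, 225, 136, 251] = cd 02 c0 22 86 e1 88 fb is 8 bytes > B = 7, so hash it first: H(key) = 9b 00, then zero-pad to 7 bytes: K' = 9b 00 00 00 00 00 00.
K' ⊕ ipad = ad 36 36 36 36 36 36.  K' ⊕ opad = c7 5c 5c 5c 5c 5c 5c.
Inner input = (K'⊕ipad) ∥ m = ad 36 36 36 36 36 36 ∥ 56 4a 56 6a.
Inner hash: even-index sum = 515 mod 256 = 3; odd-index sum = 334 mod 256 = 78 → 03 4e.
Outer input = (K'⊕opad) ∥ inner = c7 5c 5c 5c 5c 5c 5c ∥ 03 4e.
Outer hash (tag): even-index sum = 553 mod 256 = 41; odd-index sum = 279 mod 256 = 23 → 29 17.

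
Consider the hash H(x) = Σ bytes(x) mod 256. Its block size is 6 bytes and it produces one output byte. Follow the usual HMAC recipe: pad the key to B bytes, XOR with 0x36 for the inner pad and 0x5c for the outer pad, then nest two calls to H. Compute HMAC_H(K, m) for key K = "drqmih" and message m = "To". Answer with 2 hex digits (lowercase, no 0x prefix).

Key "drqmih" = 64 72 71 6d 69 68 is exactly B = 6 bytes: K' = 64 72 71 6d 69 68.
K' ⊕ ipad = 52 44 47 5b 5f 5e.  K' ⊕ opad = 38 2e 2d 31 35 34.
Inner input = (K'⊕ipad) ∥ m = 52 44 47 5b 5f 5e ∥ 54 6f.
Inner hash: sum = 82+68+71+91+95+94+84+111 = 696; mod 256 = 184 → b8.
Outer input = (K'⊕opad) ∥ inner = 38 2e 2d 31 35 34 ∥ b8.
Outer hash (tag): sum = 56+46+45+49+53+52+184 = 485; mod 256 = 229 → e5.

e5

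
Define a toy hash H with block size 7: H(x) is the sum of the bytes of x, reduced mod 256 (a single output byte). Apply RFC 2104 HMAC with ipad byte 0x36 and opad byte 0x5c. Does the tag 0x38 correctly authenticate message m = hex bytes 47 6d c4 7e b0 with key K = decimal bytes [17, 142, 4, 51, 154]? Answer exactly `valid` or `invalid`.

valid

Key decimal bytes [17, 142, 4, 51, 154] = 11 8e 04 33 9a is 5 bytes ≤ B = 7; zero-pad to 7 bytes: K' = 11 8e 04 33 9a 00 00.
K' ⊕ ipad = 27 b8 32 05 ac 36 36; K' ⊕ opad = 4d d2 58 6f c6 5c 5c.
Inner hash: sum = 39+184+50+5+172+54+54+71+109+196+126+176 = 1236; mod 256 = 212 → d4.
Outer hash (recomputed tag): sum = 77+210+88+111+198+92+92+212 = 1080; mod 256 = 56 → 38.
Recomputed tag = 38; claimed = 38 → match.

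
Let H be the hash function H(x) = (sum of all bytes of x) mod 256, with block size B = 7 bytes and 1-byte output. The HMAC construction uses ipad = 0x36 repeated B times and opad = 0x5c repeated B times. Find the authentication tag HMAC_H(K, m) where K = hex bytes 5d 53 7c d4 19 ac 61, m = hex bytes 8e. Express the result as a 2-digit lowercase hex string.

d4

Key hex bytes 5d 53 7c d4 19 ac 61 is exactly B = 7 bytes: K' = 5d 53 7c d4 19 ac 61.
K' ⊕ ipad = 6b 65 4a e2 2f 9a 57.  K' ⊕ opad = 01 0f 20 88 45 f0 3d.
Inner input = (K'⊕ipad) ∥ m = 6b 65 4a e2 2f 9a 57 ∥ 8e.
Inner hash: sum = 107+101+74+226+47+154+87+142 = 938; mod 256 = 170 → aa.
Outer input = (K'⊕opad) ∥ inner = 01 0f 20 88 45 f0 3d ∥ aa.
Outer hash (tag): sum = 1+15+32+136+69+240+61+170 = 724; mod 256 = 212 → d4.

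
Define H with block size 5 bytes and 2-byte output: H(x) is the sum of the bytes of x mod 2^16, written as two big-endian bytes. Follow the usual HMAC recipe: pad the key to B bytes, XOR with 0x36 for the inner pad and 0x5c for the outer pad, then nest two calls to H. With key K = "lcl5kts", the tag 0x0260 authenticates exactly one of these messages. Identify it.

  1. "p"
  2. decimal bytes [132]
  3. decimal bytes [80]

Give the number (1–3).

Key "lcl5kts" = 6c 63 6c 35 6b 74 73 is 7 bytes > B = 5, so hash it first: H(key) = 02 c2, then zero-pad to 5 bytes: K' = 02 c2 00 00 00.
K' ⊕ ipad = 34 f4 36 36 36; K' ⊕ opad = 5e 9e 5c 5c 5c.
m1: inner = H(34 f4 36 36 36 70) = 02 3a; tag = H(5e 9e 5c 5c 5c 02 3a) = 024c
m2: inner = H(34 f4 36 36 36 84) = 02 4e; tag = H(5e 9e 5c 5c 5c 02 4e) = 0260 ← matches
m3: inner = H(34 f4 36 36 36 50) = 02 1a; tag = H(5e 9e 5c 5c 5c 02 1a) = 022c

2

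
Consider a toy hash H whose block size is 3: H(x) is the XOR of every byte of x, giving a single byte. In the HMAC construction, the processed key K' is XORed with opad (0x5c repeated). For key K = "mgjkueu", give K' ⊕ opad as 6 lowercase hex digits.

Key "mgjkueu" = 6d 67 6a 6b 75 65 75 is 7 bytes > B = 3, so hash it first: H(key) = 6e, then zero-pad to 3 bytes: K' = 6e 00 00.
XOR each byte with 0x5c: 6e⊕5c=32, 00⊕5c=5c, 00⊕5c=5c.

325c5c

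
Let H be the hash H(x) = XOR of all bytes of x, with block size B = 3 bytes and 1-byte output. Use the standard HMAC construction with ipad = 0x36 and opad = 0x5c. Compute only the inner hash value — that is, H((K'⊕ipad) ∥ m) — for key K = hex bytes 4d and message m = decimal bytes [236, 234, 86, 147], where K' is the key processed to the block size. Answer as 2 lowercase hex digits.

Key hex bytes 4d is 1 byte ≤ B = 3; zero-pad to 3 bytes: K' = 4d 00 00.
K' ⊕ ipad = 7b 36 36.
Inner input = 7b 36 36 ∥ ec ea 56 93.
Inner hash: XOR 7b⊕36⊕36⊕ec⊕ea⊕56⊕93 = b8.

b8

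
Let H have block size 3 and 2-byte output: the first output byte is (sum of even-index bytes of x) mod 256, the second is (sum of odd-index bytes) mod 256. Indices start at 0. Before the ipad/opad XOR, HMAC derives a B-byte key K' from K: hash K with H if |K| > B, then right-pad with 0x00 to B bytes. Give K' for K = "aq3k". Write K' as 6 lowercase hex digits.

|K| = 4 > B = 3, so first hash the key.
H(K): even-index sum = 148 mod 256 = 148; odd-index sum = 220 mod 256 = 220 → 94 dc.
Zero-pad H(K) = 94 dc to 3 bytes: K' = 94 dc 00.

94dc00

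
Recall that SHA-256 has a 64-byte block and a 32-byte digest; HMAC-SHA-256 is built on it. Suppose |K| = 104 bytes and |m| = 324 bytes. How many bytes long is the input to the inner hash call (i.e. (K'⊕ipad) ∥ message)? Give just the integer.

Key is 104 > 64 bytes, so it is hashed to 32 bytes then zero-padded to 64: |K'| = 64.
Inner input = (K'⊕ipad) ∥ m → 64 + 324 = 388 bytes.

388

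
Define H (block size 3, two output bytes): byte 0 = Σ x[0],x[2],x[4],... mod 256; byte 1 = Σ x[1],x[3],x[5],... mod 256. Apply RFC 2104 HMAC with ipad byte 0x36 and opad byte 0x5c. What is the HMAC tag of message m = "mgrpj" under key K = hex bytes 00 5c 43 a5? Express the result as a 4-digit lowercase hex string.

fbdf

Key hex bytes 00 5c 43 a5 is 4 bytes > B = 3, so hash it first: H(key) = 43 01, then zero-pad to 3 bytes: K' = 43 01 00.
K' ⊕ ipad = 75 37 36.  K' ⊕ opad = 1f 5d 5c.
Inner input = (K'⊕ipad) ∥ m = 75 37 36 ∥ 6d 67 72 70 6a.
Inner hash: even-index sum = 386 mod 256 = 130; odd-index sum = 384 mod 256 = 128 → 82 80.
Outer input = (K'⊕opad) ∥ inner = 1f 5d 5c ∥ 82 80.
Outer hash (tag): even-index sum = 251 mod 256 = 251; odd-index sum = 223 mod 256 = 223 → fb df.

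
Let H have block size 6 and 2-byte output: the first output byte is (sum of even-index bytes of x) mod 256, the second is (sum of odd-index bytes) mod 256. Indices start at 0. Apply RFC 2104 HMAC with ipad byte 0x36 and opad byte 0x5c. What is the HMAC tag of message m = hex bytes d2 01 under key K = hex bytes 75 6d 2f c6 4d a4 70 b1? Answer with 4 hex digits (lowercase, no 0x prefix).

Key hex bytes 75 6d 2f c6 4d a4 70 b1 is 8 bytes > B = 6, so hash it first: H(key) = 61 88, then zero-pad to 6 bytes: K' = 61 88 00 00 00 00.
K' ⊕ ipad = 57 be 36 36 36 36.  K' ⊕ opad = 3d d4 5c 5c 5c 5c.
Inner input = (K'⊕ipad) ∥ m = 57 be 36 36 36 36 ∥ d2 01.
Inner hash: even-index sum = 405 mod 256 = 149; odd-index sum = 299 mod 256 = 43 → 95 2b.
Outer input = (K'⊕opad) ∥ inner = 3d d4 5c 5c 5c 5c ∥ 95 2b.
Outer hash (tag): even-index sum = 394 mod 256 = 138; odd-index sum = 439 mod 256 = 183 → 8a b7.

8ab7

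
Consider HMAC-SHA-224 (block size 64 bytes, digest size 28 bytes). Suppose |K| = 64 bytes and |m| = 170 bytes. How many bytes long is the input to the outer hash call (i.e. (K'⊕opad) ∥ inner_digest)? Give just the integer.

Key is 64 ≤ 64 bytes, zero-padded: |K'| = 64.
Outer input = (K'⊕opad) ∥ H(inner) → 64 + 28 = 92 bytes.

92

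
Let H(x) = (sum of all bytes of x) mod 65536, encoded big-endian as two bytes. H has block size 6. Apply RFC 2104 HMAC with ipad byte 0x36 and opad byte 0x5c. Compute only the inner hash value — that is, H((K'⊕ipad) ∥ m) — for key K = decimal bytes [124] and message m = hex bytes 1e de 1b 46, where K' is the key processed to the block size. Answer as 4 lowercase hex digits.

Key decimal bytes [124] = 7c is 1 byte ≤ B = 6; zero-pad to 6 bytes: K' = 7c 00 00 00 00 00.
K' ⊕ ipad = 4a 36 36 36 36 36.
Inner input = 4a 36 36 36 36 36 ∥ 1e de 1b 46.
Inner hash: sum = 74+54+54+54+54+54+30+222+27+70 = 693 → 02 b5.

02b5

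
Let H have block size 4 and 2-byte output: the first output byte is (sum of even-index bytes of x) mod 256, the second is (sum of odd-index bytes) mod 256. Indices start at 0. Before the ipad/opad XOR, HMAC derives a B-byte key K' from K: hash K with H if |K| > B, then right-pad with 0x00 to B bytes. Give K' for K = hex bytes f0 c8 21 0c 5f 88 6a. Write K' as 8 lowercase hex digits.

da5c0000

|K| = 7 > B = 4, so first hash the key.
H(K): even-index sum = 474 mod 256 = 218; odd-index sum = 348 mod 256 = 92 → da 5c.
Zero-pad H(K) = da 5c to 4 bytes: K' = da 5c 00 00.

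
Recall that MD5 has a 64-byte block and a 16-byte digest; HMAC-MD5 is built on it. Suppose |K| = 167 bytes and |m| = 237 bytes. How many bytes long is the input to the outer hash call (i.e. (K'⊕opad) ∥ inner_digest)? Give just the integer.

Key is 167 > 64 bytes, so it is hashed to 16 bytes then zero-padded to 64: |K'| = 64.
Outer input = (K'⊕opad) ∥ H(inner) → 64 + 16 = 80 bytes.

80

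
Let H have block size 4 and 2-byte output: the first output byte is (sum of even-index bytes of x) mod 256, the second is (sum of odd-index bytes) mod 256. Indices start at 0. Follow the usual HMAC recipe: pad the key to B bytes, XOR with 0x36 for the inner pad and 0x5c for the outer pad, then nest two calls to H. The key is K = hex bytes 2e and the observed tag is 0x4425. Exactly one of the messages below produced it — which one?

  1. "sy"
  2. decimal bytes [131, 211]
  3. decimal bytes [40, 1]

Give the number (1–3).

3

Key hex bytes 2e is 1 byte ≤ B = 4; zero-pad to 4 bytes: K' = 2e 00 00 00.
K' ⊕ ipad = 18 36 36 36; K' ⊕ opad = 72 5c 5c 5c.
m1: inner = H(18 36 36 36 73 79) = c1 e5; tag = H(72 5c 5c 5c c1 e5) = 8f9d
m2: inner = H(18 36 36 36 83 d3) = d1 3f; tag = H(72 5c 5c 5c d1 3f) = 9ff7
m3: inner = H(18 36 36 36 28 01) = 76 6d; tag = H(72 5c 5c 5c 76 6d) = 4425 ← matches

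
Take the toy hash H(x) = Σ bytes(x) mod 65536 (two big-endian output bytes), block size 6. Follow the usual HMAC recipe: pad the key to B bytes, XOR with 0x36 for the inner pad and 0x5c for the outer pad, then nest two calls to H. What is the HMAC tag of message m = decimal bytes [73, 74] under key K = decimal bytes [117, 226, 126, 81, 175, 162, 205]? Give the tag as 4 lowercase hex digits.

Key decimal bytes [117, 226, 126, 81, 175, 162, 205] = 75 e2 7e 51 af a2 cd is 7 bytes > B = 6, so hash it first: H(key) = 04 44, then zero-pad to 6 bytes: K' = 04 44 00 00 00 00.
K' ⊕ ipad = 32 72 36 36 36 36.  K' ⊕ opad = 58 18 5c 5c 5c 5c.
Inner input = (K'⊕ipad) ∥ m = 32 72 36 36 36 36 ∥ 49 4a.
Inner hash: sum = 50+114+54+54+54+54+73+74 = 527 → 02 0f.
Outer input = (K'⊕opad) ∥ inner = 58 18 5c 5c 5c 5c ∥ 02 0f.
Outer hash (tag): sum = 88+24+92+92+92+92+2+15 = 497 → 01 f1.

01f1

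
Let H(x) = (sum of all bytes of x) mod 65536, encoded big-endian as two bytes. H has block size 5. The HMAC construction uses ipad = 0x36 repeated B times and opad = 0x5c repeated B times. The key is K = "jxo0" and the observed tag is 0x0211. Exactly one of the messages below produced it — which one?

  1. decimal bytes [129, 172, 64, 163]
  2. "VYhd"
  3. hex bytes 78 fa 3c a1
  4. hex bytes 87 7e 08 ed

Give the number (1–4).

Key "jxo0" = 6a 78 6f 30 is 4 bytes ≤ B = 5; zero-pad to 5 bytes: K' = 6a 78 6f 30 00.
K' ⊕ ipad = 5c 4e 59 06 36; K' ⊕ opad = 36 24 33 6c 5c.
m1: inner = H(5c 4e 59 06 36 81 ac 40 a3) = 03 4f; tag = H(36 24 33 6c 5c 03 4f) = 01a7
m2: inner = H(5c 4e 59 06 36 56 59 68 64) = 02 ba; tag = H(36 24 33 6c 5c 02 ba) = 0211 ← matches
m3: inner = H(5c 4e 59 06 36 78 fa 3c a1) = 03 8e; tag = H(36 24 33 6c 5c 03 8e) = 01e6
m4: inner = H(5c 4e 59 06 36 87 7e 08 ed) = 03 39; tag = H(36 24 33 6c 5c 03 39) = 0191

2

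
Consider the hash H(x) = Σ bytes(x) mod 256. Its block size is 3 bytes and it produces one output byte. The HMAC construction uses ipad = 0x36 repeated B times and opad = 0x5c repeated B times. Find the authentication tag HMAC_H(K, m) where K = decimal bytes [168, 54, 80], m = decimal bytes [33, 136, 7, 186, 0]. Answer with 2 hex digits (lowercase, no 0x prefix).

d8

Key decimal bytes [168, 54, 80] = a8 36 50 is exactly B = 3 bytes: K' = a8 36 50.
K' ⊕ ipad = 9e 00 66.  K' ⊕ opad = f4 6a 0c.
Inner input = (K'⊕ipad) ∥ m = 9e 00 66 ∥ 21 88 07 ba 00.
Inner hash: sum = 158+0+102+33+136+7+186+0 = 622; mod 256 = 110 → 6e.
Outer input = (K'⊕opad) ∥ inner = f4 6a 0c ∥ 6e.
Outer hash (tag): sum = 244+106+12+110 = 472; mod 256 = 216 → d8.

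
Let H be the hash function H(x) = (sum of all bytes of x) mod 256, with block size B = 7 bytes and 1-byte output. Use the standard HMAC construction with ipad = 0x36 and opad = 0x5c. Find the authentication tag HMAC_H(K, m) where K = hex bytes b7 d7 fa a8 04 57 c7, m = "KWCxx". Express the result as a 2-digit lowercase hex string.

33

Key hex bytes b7 d7 fa a8 04 57 c7 is exactly B = 7 bytes: K' = b7 d7 fa a8 04 57 c7.
K' ⊕ ipad = 81 e1 cc 9e 32 61 f1.  K' ⊕ opad = eb 8b a6 f4 58 0b 9b.
Inner input = (K'⊕ipad) ∥ m = 81 e1 cc 9e 32 61 f1 ∥ 4b 57 43 78 78.
Inner hash: sum = 129+225+204+158+50+97+241+75+87+67+120+120 = 1573; mod 256 = 37 → 25.
Outer input = (K'⊕opad) ∥ inner = eb 8b a6 f4 58 0b 9b ∥ 25.
Outer hash (tag): sum = 235+139+166+244+88+11+155+37 = 1075; mod 256 = 51 → 33.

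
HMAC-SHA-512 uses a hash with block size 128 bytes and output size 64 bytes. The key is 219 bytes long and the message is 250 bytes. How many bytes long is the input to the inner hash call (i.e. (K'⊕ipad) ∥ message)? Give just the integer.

378

Key is 219 > 128 bytes, so it is hashed to 64 bytes then zero-padded to 128: |K'| = 128.
Inner input = (K'⊕ipad) ∥ m → 128 + 250 = 378 bytes.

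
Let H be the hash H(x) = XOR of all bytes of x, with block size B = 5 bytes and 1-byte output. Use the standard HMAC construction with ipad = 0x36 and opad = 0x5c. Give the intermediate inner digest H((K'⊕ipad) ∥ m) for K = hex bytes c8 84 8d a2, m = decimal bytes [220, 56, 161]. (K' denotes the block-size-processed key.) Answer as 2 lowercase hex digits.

10

Key hex bytes c8 84 8d a2 is 4 bytes ≤ B = 5; zero-pad to 5 bytes: K' = c8 84 8d a2 00.
K' ⊕ ipad = fe b2 bb 94 36.
Inner input = fe b2 bb 94 36 ∥ dc 38 a1.
Inner hash: XOR fe⊕b2⊕bb⊕94⊕36⊕dc⊕38⊕a1 = 10.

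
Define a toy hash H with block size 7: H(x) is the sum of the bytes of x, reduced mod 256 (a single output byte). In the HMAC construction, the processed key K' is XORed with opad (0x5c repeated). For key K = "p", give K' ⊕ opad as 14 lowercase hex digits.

Key "p" = 70 is 1 byte ≤ B = 7; zero-pad to 7 bytes: K' = 70 00 00 00 00 00 00.
XOR each byte with 0x5c: 70⊕5c=2c, 00⊕5c=5c, 00⊕5c=5c, 00⊕5c=5c, 00⊕5c=5c, 00⊕5c=5c, 00⊕5c=5c.

2c5c5c5c5c5c5c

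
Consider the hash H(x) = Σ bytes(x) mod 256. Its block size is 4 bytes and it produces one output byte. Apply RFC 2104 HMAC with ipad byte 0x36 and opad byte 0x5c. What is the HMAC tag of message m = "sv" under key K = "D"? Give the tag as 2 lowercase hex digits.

Key "D" = 44 is 1 byte ≤ B = 4; zero-pad to 4 bytes: K' = 44 00 00 00.
K' ⊕ ipad = 72 36 36 36.  K' ⊕ opad = 18 5c 5c 5c.
Inner input = (K'⊕ipad) ∥ m = 72 36 36 36 ∥ 73 76.
Inner hash: sum = 114+54+54+54+115+118 = 509; mod 256 = 253 → fd.
Outer input = (K'⊕opad) ∥ inner = 18 5c 5c 5c ∥ fd.
Outer hash (tag): sum = 24+92+92+92+253 = 553; mod 256 = 41 → 29.

29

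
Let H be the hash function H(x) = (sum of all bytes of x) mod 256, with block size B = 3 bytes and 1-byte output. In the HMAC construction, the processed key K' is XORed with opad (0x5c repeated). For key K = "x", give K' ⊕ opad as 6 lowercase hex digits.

245c5c

Key "x" = 78 is 1 byte ≤ B = 3; zero-pad to 3 bytes: K' = 78 00 00.
XOR each byte with 0x5c: 78⊕5c=24, 00⊕5c=5c, 00⊕5c=5c.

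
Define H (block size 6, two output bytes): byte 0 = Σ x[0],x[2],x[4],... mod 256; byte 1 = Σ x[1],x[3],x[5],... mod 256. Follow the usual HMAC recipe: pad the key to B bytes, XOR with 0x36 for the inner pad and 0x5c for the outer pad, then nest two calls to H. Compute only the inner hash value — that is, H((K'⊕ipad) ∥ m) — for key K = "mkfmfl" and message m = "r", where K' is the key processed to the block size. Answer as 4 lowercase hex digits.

Key "mkfmfl" = 6d 6b 66 6d 66 6c is exactly B = 6 bytes: K' = 6d 6b 66 6d 66 6c.
K' ⊕ ipad = 5b 5d 50 5b 50 5a.
Inner input = 5b 5d 50 5b 50 5a ∥ 72.
Inner hash: even-index sum = 365 mod 256 = 109; odd-index sum = 274 mod 256 = 18 → 6d 12.

6d12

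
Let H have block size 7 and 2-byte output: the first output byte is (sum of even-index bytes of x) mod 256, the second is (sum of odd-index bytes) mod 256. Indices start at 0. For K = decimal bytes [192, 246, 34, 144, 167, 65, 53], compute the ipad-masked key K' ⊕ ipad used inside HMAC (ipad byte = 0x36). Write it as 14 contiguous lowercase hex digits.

f6c014a6917703

Key decimal bytes [192, 246, 34, 144, 167, 65, 53] = c0 f6 22 90 a7 41 35 is exactly B = 7 bytes: K' = c0 f6 22 90 a7 41 35.
XOR each byte with 0x36: c0⊕36=f6, f6⊕36=c0, 22⊕36=14, 90⊕36=a6, a7⊕36=91, 41⊕36=77, 35⊕36=03.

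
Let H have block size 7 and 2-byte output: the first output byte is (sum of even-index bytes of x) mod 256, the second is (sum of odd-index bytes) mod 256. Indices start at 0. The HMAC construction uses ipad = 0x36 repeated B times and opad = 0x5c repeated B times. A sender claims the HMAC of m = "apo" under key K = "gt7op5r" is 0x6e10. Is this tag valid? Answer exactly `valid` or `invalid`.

valid

Key "gt7op5r" = 67 74 37 6f 70 35 72 is exactly B = 7 bytes: K' = 67 74 37 6f 70 35 72.
K' ⊕ ipad = 51 42 01 59 46 03 44; K' ⊕ opad = 3b 28 6b 33 2c 69 2e.
Inner hash: even-index sum = 332 mod 256 = 76; odd-index sum = 366 mod 256 = 110 → 4c 6e.
Outer hash (recomputed tag): even-index sum = 366 mod 256 = 110; odd-index sum = 272 mod 256 = 16 → 6e 10.
Recomputed tag = 6e10; claimed = 6e10 → match.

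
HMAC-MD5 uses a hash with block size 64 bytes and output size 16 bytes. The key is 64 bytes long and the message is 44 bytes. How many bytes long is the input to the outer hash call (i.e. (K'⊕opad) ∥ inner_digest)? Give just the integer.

80

Key is 64 ≤ 64 bytes, zero-padded: |K'| = 64.
Outer input = (K'⊕opad) ∥ H(inner) → 64 + 16 = 80 bytes.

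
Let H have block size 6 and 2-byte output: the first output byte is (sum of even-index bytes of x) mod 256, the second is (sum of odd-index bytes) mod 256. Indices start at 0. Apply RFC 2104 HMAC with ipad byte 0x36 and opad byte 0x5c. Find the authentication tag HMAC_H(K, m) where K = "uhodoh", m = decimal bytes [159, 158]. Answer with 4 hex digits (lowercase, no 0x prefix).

234c

Key "uhodoh" = 75 68 6f 64 6f 68 is exactly B = 6 bytes: K' = 75 68 6f 64 6f 68.
K' ⊕ ipad = 43 5e 59 52 59 5e.  K' ⊕ opad = 29 34 33 38 33 34.
Inner input = (K'⊕ipad) ∥ m = 43 5e 59 52 59 5e ∥ 9f 9e.
Inner hash: even-index sum = 404 mod 256 = 148; odd-index sum = 428 mod 256 = 172 → 94 ac.
Outer input = (K'⊕opad) ∥ inner = 29 34 33 38 33 34 ∥ 94 ac.
Outer hash (tag): even-index sum = 291 mod 256 = 35; odd-index sum = 332 mod 256 = 76 → 23 4c.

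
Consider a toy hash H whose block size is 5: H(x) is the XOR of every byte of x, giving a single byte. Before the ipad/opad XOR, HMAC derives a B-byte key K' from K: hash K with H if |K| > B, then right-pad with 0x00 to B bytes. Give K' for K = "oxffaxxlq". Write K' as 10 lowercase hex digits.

6b00000000

|K| = 9 > B = 5, so first hash the key.
H(K): XOR 6f⊕78⊕66⊕66⊕61⊕78⊕78⊕6c⊕71 = 6b.
Zero-pad H(K) = 6b to 5 bytes: K' = 6b 00 00 00 00.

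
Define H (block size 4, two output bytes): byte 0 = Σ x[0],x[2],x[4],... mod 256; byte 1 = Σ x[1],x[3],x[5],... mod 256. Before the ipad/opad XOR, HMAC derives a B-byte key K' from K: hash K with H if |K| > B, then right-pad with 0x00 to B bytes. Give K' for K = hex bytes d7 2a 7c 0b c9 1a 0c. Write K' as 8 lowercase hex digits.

|K| = 7 > B = 4, so first hash the key.
H(K): even-index sum = 552 mod 256 = 40; odd-index sum = 79 mod 256 = 79 → 28 4f.
Zero-pad H(K) = 28 4f to 4 bytes: K' = 28 4f 00 00.

284f0000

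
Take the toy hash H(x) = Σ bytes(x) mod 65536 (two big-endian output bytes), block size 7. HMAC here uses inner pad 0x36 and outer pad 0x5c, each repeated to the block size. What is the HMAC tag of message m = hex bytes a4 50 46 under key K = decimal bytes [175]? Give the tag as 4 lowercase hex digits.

0335

Key decimal bytes [175] = af is 1 byte ≤ B = 7; zero-pad to 7 bytes: K' = af 00 00 00 00 00 00.
K' ⊕ ipad = 99 36 36 36 36 36 36.  K' ⊕ opad = f3 5c 5c 5c 5c 5c 5c.
Inner input = (K'⊕ipad) ∥ m = 99 36 36 36 36 36 36 ∥ a4 50 46.
Inner hash: sum = 153+54+54+54+54+54+54+164+80+70 = 791 → 03 17.
Outer input = (K'⊕opad) ∥ inner = f3 5c 5c 5c 5c 5c 5c ∥ 03 17.
Outer hash (tag): sum = 243+92+92+92+92+92+92+3+23 = 821 → 03 35.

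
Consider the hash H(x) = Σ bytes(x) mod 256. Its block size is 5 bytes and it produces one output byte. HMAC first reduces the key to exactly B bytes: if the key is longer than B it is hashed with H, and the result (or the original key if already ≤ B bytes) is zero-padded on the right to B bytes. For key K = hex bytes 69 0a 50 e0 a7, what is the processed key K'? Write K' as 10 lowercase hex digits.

Key hex bytes 69 0a 50 e0 a7 is exactly B = 5 bytes: K' = 69 0a 50 e0 a7.

690a50e0a7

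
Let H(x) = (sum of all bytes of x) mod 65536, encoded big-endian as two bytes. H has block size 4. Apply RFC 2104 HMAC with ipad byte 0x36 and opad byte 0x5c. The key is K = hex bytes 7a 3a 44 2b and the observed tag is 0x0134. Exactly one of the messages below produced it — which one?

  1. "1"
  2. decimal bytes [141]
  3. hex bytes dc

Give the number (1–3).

1

Key hex bytes 7a 3a 44 2b is exactly B = 4 bytes: K' = 7a 3a 44 2b.
K' ⊕ ipad = 4c 0c 72 1d; K' ⊕ opad = 26 66 18 77.
m1: inner = H(4c 0c 72 1d 31) = 01 18; tag = H(26 66 18 77 01 18) = 0134 ← matches
m2: inner = H(4c 0c 72 1d 8d) = 01 74; tag = H(26 66 18 77 01 74) = 0190
m3: inner = H(4c 0c 72 1d dc) = 01 c3; tag = H(26 66 18 77 01 c3) = 01df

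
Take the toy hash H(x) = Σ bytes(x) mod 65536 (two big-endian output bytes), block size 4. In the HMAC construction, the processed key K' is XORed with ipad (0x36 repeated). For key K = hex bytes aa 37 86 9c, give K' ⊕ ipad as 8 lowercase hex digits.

Key hex bytes aa 37 86 9c is exactly B = 4 bytes: K' = aa 37 86 9c.
XOR each byte with 0x36: aa⊕36=9c, 37⊕36=01, 86⊕36=b0, 9c⊕36=aa.

9c01b0aa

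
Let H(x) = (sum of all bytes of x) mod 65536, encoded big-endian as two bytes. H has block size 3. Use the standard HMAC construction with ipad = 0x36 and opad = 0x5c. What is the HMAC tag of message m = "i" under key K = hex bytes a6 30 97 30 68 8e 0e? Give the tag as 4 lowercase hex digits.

0222

Key hex bytes a6 30 97 30 68 8e 0e is 7 bytes > B = 3, so hash it first: H(key) = 02 a1, then zero-pad to 3 bytes: K' = 02 a1 00.
K' ⊕ ipad = 34 97 36.  K' ⊕ opad = 5e fd 5c.
Inner input = (K'⊕ipad) ∥ m = 34 97 36 ∥ 69.
Inner hash: sum = 52+151+54+105 = 362 → 01 6a.
Outer input = (K'⊕opad) ∥ inner = 5e fd 5c ∥ 01 6a.
Outer hash (tag): sum = 94+253+92+1+106 = 546 → 02 22.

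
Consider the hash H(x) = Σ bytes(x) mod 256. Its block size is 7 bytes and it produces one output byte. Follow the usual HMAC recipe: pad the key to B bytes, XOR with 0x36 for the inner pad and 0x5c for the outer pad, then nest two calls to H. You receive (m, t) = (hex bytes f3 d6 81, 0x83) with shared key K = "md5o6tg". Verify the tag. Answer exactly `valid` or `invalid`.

Key "md5o6tg" = 6d 64 35 6f 36 74 67 is exactly B = 7 bytes: K' = 6d 64 35 6f 36 74 67.
K' ⊕ ipad = 5b 52 03 59 00 42 51; K' ⊕ opad = 31 38 69 33 6a 28 3b.
Inner hash: sum = 91+82+3+89+0+66+81+243+214+129 = 998; mod 256 = 230 → e6.
Outer hash (recomputed tag): sum = 49+56+105+51+106+40+59+230 = 696; mod 256 = 184 → b8.
Recomputed tag = b8; claimed = 83 → mismatch.

invalid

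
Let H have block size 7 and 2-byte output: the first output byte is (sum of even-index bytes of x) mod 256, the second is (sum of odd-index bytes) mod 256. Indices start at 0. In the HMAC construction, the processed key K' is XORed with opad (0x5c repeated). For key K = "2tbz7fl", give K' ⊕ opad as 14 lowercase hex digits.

6e283e266b3a30

Key "2tbz7fl" = 32 74 62 7a 37 66 6c is exactly B = 7 bytes: K' = 32 74 62 7a 37 66 6c.
XOR each byte with 0x5c: 32⊕5c=6e, 74⊕5c=28, 62⊕5c=3e, 7a⊕5c=26, 37⊕5c=6b, 66⊕5c=3a, 6c⊕5c=30.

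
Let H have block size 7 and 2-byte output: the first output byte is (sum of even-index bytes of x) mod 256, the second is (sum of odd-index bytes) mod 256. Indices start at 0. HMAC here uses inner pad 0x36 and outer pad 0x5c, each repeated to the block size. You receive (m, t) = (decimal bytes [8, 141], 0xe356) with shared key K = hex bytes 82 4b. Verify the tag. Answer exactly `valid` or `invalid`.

invalid

Key hex bytes 82 4b is 2 bytes ≤ B = 7; zero-pad to 7 bytes: K' = 82 4b 00 00 00 00 00.
K' ⊕ ipad = b4 7d 36 36 36 36 36; K' ⊕ opad = de 17 5c 5c 5c 5c 5c.
Inner hash: even-index sum = 483 mod 256 = 227; odd-index sum = 241 mod 256 = 241 → e3 f1.
Outer hash (recomputed tag): even-index sum = 739 mod 256 = 227; odd-index sum = 434 mod 256 = 178 → e3 b2.
Recomputed tag = e3b2; claimed = e356 → mismatch.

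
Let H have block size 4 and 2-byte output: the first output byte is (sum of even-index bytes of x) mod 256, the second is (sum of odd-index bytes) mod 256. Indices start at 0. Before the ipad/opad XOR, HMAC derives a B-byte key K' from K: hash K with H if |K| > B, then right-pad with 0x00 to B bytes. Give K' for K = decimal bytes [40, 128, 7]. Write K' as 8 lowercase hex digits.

28800700

Key decimal bytes [40, 128, 7] = 28 80 07 is 3 bytes ≤ B = 4; zero-pad to 4 bytes: K' = 28 80 07 00.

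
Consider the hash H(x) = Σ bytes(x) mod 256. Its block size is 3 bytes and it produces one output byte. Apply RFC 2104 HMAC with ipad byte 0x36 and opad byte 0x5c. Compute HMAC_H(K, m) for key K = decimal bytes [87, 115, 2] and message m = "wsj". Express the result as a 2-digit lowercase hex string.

Key decimal bytes [87, 115, 2] = 57 73 02 is exactly B = 3 bytes: K' = 57 73 02.
K' ⊕ ipad = 61 45 34.  K' ⊕ opad = 0b 2f 5e.
Inner input = (K'⊕ipad) ∥ m = 61 45 34 ∥ 77 73 6a.
Inner hash: sum = 97+69+52+119+115+106 = 558; mod 256 = 46 → 2e.
Outer input = (K'⊕opad) ∥ inner = 0b 2f 5e ∥ 2e.
Outer hash (tag): sum = 11+47+94+46 = 198 → c6.

c6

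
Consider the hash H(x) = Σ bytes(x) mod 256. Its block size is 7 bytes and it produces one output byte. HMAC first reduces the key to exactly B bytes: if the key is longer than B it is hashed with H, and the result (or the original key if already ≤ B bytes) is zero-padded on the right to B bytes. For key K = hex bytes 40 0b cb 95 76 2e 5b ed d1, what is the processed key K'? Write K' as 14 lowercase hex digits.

|K| = 9 > B = 7, so first hash the key.
H(K): sum = 64+11+203+149+118+46+91+237+209 = 1128; mod 256 = 104 → 68.
Zero-pad H(K) = 68 to 7 bytes: K' = 68 00 00 00 00 00 00.

68000000000000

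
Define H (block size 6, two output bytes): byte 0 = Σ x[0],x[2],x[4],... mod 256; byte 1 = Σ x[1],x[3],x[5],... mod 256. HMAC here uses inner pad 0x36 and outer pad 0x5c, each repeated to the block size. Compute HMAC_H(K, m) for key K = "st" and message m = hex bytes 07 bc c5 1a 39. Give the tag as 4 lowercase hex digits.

Key "st" = 73 74 is 2 bytes ≤ B = 6; zero-pad to 6 bytes: K' = 73 74 00 00 00 00.
K' ⊕ ipad = 45 42 36 36 36 36.  K' ⊕ opad = 2f 28 5c 5c 5c 5c.
Inner input = (K'⊕ipad) ∥ m = 45 42 36 36 36 36 ∥ 07 bc c5 1a 39.
Inner hash: even-index sum = 438 mod 256 = 182; odd-index sum = 388 mod 256 = 132 → b6 84.
Outer input = (K'⊕opad) ∥ inner = 2f 28 5c 5c 5c 5c ∥ b6 84.
Outer hash (tag): even-index sum = 413 mod 256 = 157; odd-index sum = 356 mod 256 = 100 → 9d 64.

9d64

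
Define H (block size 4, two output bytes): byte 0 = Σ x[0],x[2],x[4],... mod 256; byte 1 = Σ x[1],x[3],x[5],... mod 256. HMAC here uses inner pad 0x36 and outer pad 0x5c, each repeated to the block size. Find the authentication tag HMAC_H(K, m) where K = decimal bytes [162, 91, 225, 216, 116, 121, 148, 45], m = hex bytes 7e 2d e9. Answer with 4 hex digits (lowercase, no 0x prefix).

8d33

Key decimal bytes [162, 91, 225, 216, 116, 121, 148, 45] = a2 5b e1 d8 74 79 94 2d is 8 bytes > B = 4, so hash it first: H(key) = 8b d9, then zero-pad to 4 bytes: K' = 8b d9 00 00.
K' ⊕ ipad = bd ef 36 36.  K' ⊕ opad = d7 85 5c 5c.
Inner input = (K'⊕ipad) ∥ m = bd ef 36 36 ∥ 7e 2d e9.
Inner hash: even-index sum = 602 mod 256 = 90; odd-index sum = 338 mod 256 = 82 → 5a 52.
Outer input = (K'⊕opad) ∥ inner = d7 85 5c 5c ∥ 5a 52.
Outer hash (tag): even-index sum = 397 mod 256 = 141; odd-index sum = 307 mod 256 = 51 → 8d 33.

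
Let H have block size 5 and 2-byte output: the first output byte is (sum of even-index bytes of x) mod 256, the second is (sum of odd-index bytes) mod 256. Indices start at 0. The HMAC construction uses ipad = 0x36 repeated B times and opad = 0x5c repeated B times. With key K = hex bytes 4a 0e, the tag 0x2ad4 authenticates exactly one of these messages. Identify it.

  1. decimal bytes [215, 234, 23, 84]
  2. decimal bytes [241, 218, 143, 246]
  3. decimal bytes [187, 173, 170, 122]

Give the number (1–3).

Key hex bytes 4a 0e is 2 bytes ≤ B = 5; zero-pad to 5 bytes: K' = 4a 0e 00 00 00.
K' ⊕ ipad = 7c 38 36 36 36; K' ⊕ opad = 16 52 5c 5c 5c.
m1: inner = H(7c 38 36 36 36 d7 ea 17 54) = 26 5c; tag = H(16 52 5c 5c 5c 26 5c) = 2ad4 ← matches
m2: inner = H(7c 38 36 36 36 f1 da 8f f6) = b8 ee; tag = H(16 52 5c 5c 5c b8 ee) = bc66
m3: inner = H(7c 38 36 36 36 bb ad aa 7a) = 0f d3; tag = H(16 52 5c 5c 5c 0f d3) = a1bd

1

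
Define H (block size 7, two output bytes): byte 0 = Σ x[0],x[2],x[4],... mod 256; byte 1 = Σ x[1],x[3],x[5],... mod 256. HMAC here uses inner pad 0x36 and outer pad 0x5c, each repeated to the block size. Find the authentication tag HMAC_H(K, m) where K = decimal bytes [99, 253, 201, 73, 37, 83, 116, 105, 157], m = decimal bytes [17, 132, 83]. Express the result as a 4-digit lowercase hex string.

Key decimal bytes [99, 253, 201, 73, 37, 83, 116, 105, 157] = 63 fd c9 49 25 53 74 69 9d is 9 bytes > B = 7, so hash it first: H(key) = 62 02, then zero-pad to 7 bytes: K' = 62 02 00 00 00 00 00.
K' ⊕ ipad = 54 34 36 36 36 36 36.  K' ⊕ opad = 3e 5e 5c 5c 5c 5c 5c.
Inner input = (K'⊕ipad) ∥ m = 54 34 36 36 36 36 36 ∥ 11 84 53.
Inner hash: even-index sum = 378 mod 256 = 122; odd-index sum = 260 mod 256 = 4 → 7a 04.
Outer input = (K'⊕opad) ∥ inner = 3e 5e 5c 5c 5c 5c 5c ∥ 7a 04.
Outer hash (tag): even-index sum = 342 mod 256 = 86; odd-index sum = 400 mod 256 = 144 → 56 90.

5690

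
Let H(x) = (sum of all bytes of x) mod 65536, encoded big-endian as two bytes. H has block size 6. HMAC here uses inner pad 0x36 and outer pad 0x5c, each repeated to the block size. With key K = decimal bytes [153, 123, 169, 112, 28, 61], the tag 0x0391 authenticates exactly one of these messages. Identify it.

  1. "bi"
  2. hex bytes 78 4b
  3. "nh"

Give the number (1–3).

1

Key decimal bytes [153, 123, 169, 112, 28, 61] = 99 7b a9 70 1c 3d is exactly B = 6 bytes: K' = 99 7b a9 70 1c 3d.
K' ⊕ ipad = af 4d 9f 46 2a 0b; K' ⊕ opad = c5 27 f5 2c 40 61.
m1: inner = H(af 4d 9f 46 2a 0b 62 69) = 02 e1; tag = H(c5 27 f5 2c 40 61 02 e1) = 0391 ← matches
m2: inner = H(af 4d 9f 46 2a 0b 78 4b) = 02 d9; tag = H(c5 27 f5 2c 40 61 02 d9) = 0389
m3: inner = H(af 4d 9f 46 2a 0b 6e 68) = 02 ec; tag = H(c5 27 f5 2c 40 61 02 ec) = 039c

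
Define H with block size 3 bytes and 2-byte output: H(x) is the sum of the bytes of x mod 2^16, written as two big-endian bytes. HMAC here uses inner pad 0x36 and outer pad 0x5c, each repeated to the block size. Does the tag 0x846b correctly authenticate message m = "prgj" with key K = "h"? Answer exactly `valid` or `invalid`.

Key "h" = 68 is 1 byte ≤ B = 3; zero-pad to 3 bytes: K' = 68 00 00.
K' ⊕ ipad = 5e 36 36; K' ⊕ opad = 34 5c 5c.
Inner hash: sum = 94+54+54+112+114+103+106 = 637 → 02 7d.
Outer hash (recomputed tag): sum = 52+92+92+2+125 = 363 → 01 6b.
Recomputed tag = 016b; claimed = 846b → mismatch.

invalid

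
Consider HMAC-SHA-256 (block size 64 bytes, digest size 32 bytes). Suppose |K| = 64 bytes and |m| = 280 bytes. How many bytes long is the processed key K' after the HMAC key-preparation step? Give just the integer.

64

Key is 64 ≤ 64 bytes, zero-padded: |K'| = 64.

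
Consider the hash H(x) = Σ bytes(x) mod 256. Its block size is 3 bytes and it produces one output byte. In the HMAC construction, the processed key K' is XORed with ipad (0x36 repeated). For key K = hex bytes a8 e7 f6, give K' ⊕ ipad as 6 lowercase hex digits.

9ed1c0

Key hex bytes a8 e7 f6 is exactly B = 3 bytes: K' = a8 e7 f6.
XOR each byte with 0x36: a8⊕36=9e, e7⊕36=d1, f6⊕36=c0.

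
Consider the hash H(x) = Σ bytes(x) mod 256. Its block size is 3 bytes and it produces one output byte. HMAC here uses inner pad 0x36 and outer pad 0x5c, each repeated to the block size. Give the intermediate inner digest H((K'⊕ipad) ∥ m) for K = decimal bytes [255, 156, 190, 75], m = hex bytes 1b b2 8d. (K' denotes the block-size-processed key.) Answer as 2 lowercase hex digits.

Key decimal bytes [255, 156, 190, 75] = ff 9c be 4b is 4 bytes > B = 3, so hash it first: H(key) = a4, then zero-pad to 3 bytes: K' = a4 00 00.
K' ⊕ ipad = 92 36 36.
Inner input = 92 36 36 ∥ 1b b2 8d.
Inner hash: sum = 146+54+54+27+178+141 = 600; mod 256 = 88 → 58.

58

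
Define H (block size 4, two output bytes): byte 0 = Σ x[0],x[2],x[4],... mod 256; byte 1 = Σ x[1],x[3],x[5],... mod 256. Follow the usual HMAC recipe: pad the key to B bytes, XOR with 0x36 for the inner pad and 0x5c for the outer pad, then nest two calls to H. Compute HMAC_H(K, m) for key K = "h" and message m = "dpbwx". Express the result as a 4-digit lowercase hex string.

620b

Key "h" = 68 is 1 byte ≤ B = 4; zero-pad to 4 bytes: K' = 68 00 00 00.
K' ⊕ ipad = 5e 36 36 36.  K' ⊕ opad = 34 5c 5c 5c.
Inner input = (K'⊕ipad) ∥ m = 5e 36 36 36 ∥ 64 70 62 77 78.
Inner hash: even-index sum = 466 mod 256 = 210; odd-index sum = 339 mod 256 = 83 → d2 53.
Outer input = (K'⊕opad) ∥ inner = 34 5c 5c 5c ∥ d2 53.
Outer hash (tag): even-index sum = 354 mod 256 = 98; odd-index sum = 267 mod 256 = 11 → 62 0b.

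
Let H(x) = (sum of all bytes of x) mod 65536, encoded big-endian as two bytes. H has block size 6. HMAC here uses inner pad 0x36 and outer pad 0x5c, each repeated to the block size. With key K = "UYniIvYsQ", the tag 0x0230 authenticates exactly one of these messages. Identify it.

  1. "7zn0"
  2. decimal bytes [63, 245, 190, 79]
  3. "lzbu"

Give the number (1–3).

3

Key "UYniIvYsQ" = 55 59 6e 69 49 76 59 73 51 is 9 bytes > B = 6, so hash it first: H(key) = 03 61, then zero-pad to 6 bytes: K' = 03 61 00 00 00 00.
K' ⊕ ipad = 35 57 36 36 36 36; K' ⊕ opad = 5f 3d 5c 5c 5c 5c.
m1: inner = H(35 57 36 36 36 36 37 7a 6e 30) = 02 b3; tag = H(5f 3d 5c 5c 5c 5c 02 b3) = 02c1
m2: inner = H(35 57 36 36 36 36 3f f5 be 4f) = 03 a5; tag = H(5f 3d 5c 5c 5c 5c 03 a5) = 02b4
m3: inner = H(35 57 36 36 36 36 6c 7a 62 75) = 03 21; tag = H(5f 3d 5c 5c 5c 5c 03 21) = 0230 ← matches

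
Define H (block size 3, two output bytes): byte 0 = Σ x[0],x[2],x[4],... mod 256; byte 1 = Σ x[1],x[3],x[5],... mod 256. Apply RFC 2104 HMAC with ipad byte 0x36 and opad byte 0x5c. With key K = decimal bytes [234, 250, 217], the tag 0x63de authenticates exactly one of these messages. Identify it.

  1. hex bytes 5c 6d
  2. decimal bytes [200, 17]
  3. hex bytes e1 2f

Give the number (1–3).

Key decimal bytes [234, 250, 217] = ea fa d9 is exactly B = 3 bytes: K' = ea fa d9.
K' ⊕ ipad = dc cc ef; K' ⊕ opad = b6 a6 85.
m1: inner = H(dc cc ef 5c 6d) = 38 28; tag = H(b6 a6 85 38 28) = 63de ← matches
m2: inner = H(dc cc ef c8 11) = dc 94; tag = H(b6 a6 85 dc 94) = cf82
m3: inner = H(dc cc ef e1 2f) = fa ad; tag = H(b6 a6 85 fa ad) = e8a0

1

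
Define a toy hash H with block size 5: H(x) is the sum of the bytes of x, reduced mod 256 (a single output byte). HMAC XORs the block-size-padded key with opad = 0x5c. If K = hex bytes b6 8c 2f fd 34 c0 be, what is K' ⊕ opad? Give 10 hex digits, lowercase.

7c5c5c5c5c

Key hex bytes b6 8c 2f fd 34 c0 be is 7 bytes > B = 5, so hash it first: H(key) = 20, then zero-pad to 5 bytes: K' = 20 00 00 00 00.
XOR each byte with 0x5c: 20⊕5c=7c, 00⊕5c=5c, 00⊕5c=5c, 00⊕5c=5c, 00⊕5c=5c.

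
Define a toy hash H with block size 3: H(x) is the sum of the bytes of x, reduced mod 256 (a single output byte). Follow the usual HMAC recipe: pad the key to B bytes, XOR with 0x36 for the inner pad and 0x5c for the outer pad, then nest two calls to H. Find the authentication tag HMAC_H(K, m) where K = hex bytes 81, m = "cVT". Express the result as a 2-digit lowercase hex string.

Key hex bytes 81 is 1 byte ≤ B = 3; zero-pad to 3 bytes: K' = 81 00 00.
K' ⊕ ipad = b7 36 36.  K' ⊕ opad = dd 5c 5c.
Inner input = (K'⊕ipad) ∥ m = b7 36 36 ∥ 63 56 54.
Inner hash: sum = 183+54+54+99+86+84 = 560; mod 256 = 48 → 30.
Outer input = (K'⊕opad) ∥ inner = dd 5c 5c ∥ 30.
Outer hash (tag): sum = 221+92+92+48 = 453; mod 256 = 197 → c5.

c5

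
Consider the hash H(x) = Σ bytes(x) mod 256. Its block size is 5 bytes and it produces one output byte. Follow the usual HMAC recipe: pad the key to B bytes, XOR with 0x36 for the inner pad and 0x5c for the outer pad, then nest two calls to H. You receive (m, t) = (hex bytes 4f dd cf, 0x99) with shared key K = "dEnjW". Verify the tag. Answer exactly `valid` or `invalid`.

valid

Key "dEnjW" = 64 45 6e 6a 57 is exactly B = 5 bytes: K' = 64 45 6e 6a 57.
K' ⊕ ipad = 52 73 58 5c 61; K' ⊕ opad = 38 19 32 36 0b.
Inner hash: sum = 82+115+88+92+97+79+221+207 = 981; mod 256 = 213 → d5.
Outer hash (recomputed tag): sum = 56+25+50+54+11+213 = 409; mod 256 = 153 → 99.
Recomputed tag = 99; claimed = 99 → match.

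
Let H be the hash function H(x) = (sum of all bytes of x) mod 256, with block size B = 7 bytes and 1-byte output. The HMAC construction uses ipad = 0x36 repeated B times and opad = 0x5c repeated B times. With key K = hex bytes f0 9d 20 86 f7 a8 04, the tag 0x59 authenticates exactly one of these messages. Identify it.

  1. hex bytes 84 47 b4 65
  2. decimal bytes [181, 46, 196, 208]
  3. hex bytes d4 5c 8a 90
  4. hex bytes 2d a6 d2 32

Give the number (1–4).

Key hex bytes f0 9d 20 86 f7 a8 04 is exactly B = 7 bytes: K' = f0 9d 20 86 f7 a8 04.
K' ⊕ ipad = c6 ab 16 b0 c1 9e 32; K' ⊕ opad = ac c1 7c da ab f4 58.
m1: inner = H(c6 ab 16 b0 c1 9e 32 84 47 b4 65) = ac; tag = H(ac c1 7c da ab f4 58 ac) = 66
m2: inner = H(c6 ab 16 b0 c1 9e 32 b5 2e c4 d0) = 3f; tag = H(ac c1 7c da ab f4 58 3f) = f9
m3: inner = H(c6 ab 16 b0 c1 9e 32 d4 5c 8a 90) = 12; tag = H(ac c1 7c da ab f4 58 12) = cc
m4: inner = H(c6 ab 16 b0 c1 9e 32 2d a6 d2 32) = 9f; tag = H(ac c1 7c da ab f4 58 9f) = 59 ← matches

4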